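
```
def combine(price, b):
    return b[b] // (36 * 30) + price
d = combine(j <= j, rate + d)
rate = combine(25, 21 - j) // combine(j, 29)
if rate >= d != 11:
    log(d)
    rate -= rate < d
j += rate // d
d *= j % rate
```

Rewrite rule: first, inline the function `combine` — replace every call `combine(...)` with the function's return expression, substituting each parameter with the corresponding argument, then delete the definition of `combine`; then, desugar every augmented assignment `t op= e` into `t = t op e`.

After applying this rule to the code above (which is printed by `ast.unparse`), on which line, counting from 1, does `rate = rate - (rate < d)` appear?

5

Transformed code:
d = (rate + d)[rate + d] // (36 * 30) + (j <= j)
rate = ((21 - j)[21 - j] // (36 * 30) + 25) // (29[29] // (36 * 30) + j)
if rate >= d != 11:
    log(d)
    rate = rate - (rate < d)
j = j + rate // d
d = d * (j % rate)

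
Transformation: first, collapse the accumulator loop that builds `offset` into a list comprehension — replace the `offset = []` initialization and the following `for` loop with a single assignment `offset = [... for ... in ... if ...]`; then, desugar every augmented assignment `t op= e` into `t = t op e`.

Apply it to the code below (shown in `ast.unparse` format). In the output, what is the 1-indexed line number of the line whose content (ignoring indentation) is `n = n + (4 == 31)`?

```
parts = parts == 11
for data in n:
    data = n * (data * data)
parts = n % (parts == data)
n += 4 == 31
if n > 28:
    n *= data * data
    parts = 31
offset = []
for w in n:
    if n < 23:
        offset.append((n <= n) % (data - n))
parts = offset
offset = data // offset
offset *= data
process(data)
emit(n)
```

5

Transformed code:
parts = parts == 11
for data in n:
    data = n * (data * data)
parts = n % (parts == data)
n = n + (4 == 31)
if n > 28:
    n = n * (data * data)
    parts = 31
offset = [(n <= n) % (data - n) for w in n if n < 23]
parts = offset
offset = data // offset
offset = offset * data
process(data)
emit(n)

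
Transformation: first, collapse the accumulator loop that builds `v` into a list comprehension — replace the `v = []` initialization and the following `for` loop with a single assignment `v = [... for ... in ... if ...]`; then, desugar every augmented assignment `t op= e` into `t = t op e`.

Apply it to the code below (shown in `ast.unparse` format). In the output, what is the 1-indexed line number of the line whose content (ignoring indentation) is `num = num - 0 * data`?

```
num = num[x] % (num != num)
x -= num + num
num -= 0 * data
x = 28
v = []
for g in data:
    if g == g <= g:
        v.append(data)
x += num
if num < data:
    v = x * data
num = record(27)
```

3

Transformed code:
num = num[x] % (num != num)
x = x - (num + num)
num = num - 0 * data
x = 28
v = [data for g in data if g == g <= g]
x = x + num
if num < data:
    v = x * data
num = record(27)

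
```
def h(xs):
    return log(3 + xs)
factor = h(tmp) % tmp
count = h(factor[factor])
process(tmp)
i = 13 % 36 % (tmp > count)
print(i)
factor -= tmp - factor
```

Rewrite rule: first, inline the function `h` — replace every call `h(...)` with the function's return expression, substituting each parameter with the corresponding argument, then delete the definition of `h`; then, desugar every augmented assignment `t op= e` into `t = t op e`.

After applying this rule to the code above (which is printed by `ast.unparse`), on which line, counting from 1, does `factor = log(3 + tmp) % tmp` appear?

Transformed code:
factor = log(3 + tmp) % tmp
count = log(3 + factor[factor])
process(tmp)
i = 13 % 36 % (tmp > count)
print(i)
factor = factor - (tmp - factor)

1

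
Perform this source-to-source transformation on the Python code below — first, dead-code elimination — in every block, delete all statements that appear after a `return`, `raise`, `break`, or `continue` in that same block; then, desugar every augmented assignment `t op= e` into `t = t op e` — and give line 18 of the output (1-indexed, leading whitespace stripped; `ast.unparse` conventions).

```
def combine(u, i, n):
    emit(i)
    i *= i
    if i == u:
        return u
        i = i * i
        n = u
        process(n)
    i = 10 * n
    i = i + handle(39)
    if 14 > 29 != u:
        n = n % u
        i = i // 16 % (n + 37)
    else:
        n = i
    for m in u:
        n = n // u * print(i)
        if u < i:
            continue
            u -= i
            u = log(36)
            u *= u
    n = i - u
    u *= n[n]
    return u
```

u = u * n[n]

Transformed code:
def combine(u, i, n):
    emit(i)
    i = i * i
    if i == u:
        return u
    i = 10 * n
    i = i + handle(39)
    if 14 > 29 != u:
        n = n % u
        i = i // 16 % (n + 37)
    else:
        n = i
    for m in u:
        n = n // u * print(i)
        if u < i:
            continue
    n = i - u
    u = u * n[n]
    return u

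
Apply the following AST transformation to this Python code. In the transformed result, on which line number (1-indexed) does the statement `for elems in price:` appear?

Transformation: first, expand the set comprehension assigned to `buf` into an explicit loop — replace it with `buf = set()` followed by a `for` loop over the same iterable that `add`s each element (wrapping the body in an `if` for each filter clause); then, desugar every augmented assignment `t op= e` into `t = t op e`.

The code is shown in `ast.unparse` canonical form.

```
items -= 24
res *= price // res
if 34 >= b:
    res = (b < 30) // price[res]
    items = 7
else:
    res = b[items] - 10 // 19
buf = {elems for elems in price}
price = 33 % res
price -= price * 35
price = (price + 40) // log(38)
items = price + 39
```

9

Transformed code:
items = items - 24
res = res * (price // res)
if 34 >= b:
    res = (b < 30) // price[res]
    items = 7
else:
    res = b[items] - 10 // 19
buf = set()
for elems in price:
    buf.add(elems)
price = 33 % res
price = price - price * 35
price = (price + 40) // log(38)
items = price + 39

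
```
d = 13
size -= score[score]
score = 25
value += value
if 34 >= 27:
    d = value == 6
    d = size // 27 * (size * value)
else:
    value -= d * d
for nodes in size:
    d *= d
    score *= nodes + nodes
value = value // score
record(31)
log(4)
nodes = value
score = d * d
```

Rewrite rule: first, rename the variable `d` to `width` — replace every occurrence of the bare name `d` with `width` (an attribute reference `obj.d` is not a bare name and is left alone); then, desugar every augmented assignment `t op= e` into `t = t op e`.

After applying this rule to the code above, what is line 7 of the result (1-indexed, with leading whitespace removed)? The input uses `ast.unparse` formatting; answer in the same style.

width = size // 27 * (size * value)

Transformed code:
width = 13
size = size - score[score]
score = 25
value = value + value
if 34 >= 27:
    width = value == 6
    width = size // 27 * (size * value)
else:
    value = value - width * width
for nodes in size:
    width = width * width
    score = score * (nodes + nodes)
value = value // score
record(31)
log(4)
nodes = value
score = width * width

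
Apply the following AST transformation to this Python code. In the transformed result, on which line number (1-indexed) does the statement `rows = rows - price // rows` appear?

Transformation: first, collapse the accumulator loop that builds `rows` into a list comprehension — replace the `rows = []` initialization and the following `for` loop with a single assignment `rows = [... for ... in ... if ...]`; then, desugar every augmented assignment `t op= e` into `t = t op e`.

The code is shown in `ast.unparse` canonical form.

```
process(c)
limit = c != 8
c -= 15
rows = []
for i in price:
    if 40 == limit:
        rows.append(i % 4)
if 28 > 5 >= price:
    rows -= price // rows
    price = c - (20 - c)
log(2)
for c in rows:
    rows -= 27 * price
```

6

Transformed code:
process(c)
limit = c != 8
c = c - 15
rows = [i % 4 for i in price if 40 == limit]
if 28 > 5 >= price:
    rows = rows - price // rows
    price = c - (20 - c)
log(2)
for c in rows:
    rows = rows - 27 * price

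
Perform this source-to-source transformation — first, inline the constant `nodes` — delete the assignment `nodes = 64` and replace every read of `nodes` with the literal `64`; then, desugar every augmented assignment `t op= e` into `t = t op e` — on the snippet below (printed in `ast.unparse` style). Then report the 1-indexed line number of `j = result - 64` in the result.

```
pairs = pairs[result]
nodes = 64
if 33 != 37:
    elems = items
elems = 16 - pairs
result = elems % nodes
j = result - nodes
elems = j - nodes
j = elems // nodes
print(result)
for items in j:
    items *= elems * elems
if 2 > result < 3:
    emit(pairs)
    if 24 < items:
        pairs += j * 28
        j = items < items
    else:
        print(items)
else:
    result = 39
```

6

Transformed code:
pairs = pairs[result]
if 33 != 37:
    elems = items
elems = 16 - pairs
result = elems % 64
j = result - 64
elems = j - 64
j = elems // 64
print(result)
for items in j:
    items = items * (elems * elems)
if 2 > result < 3:
    emit(pairs)
    if 24 < items:
        pairs = pairs + j * 28
        j = items < items
    else:
        print(items)
else:
    result = 39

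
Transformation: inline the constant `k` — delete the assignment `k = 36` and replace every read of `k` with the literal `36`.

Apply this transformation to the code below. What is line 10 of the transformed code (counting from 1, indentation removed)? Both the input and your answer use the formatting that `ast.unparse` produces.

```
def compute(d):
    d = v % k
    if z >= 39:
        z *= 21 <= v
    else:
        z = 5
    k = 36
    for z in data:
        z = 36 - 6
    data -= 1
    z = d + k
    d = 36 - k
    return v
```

Transformed code:
def compute(d):
    d = v % 36
    if z >= 39:
        z *= 21 <= v
    else:
        z = 5
    for z in data:
        z = 36 - 6
    data -= 1
    z = d + 36
    d = 36 - 36
    return v

z = d + 36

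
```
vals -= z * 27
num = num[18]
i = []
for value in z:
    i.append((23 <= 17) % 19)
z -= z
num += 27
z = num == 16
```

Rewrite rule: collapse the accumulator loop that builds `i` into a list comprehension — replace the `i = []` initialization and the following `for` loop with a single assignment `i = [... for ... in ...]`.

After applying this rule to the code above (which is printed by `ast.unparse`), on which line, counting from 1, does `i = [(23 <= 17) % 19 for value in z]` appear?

3

Transformed code:
vals -= z * 27
num = num[18]
i = [(23 <= 17) % 19 for value in z]
z -= z
num += 27
z = num == 16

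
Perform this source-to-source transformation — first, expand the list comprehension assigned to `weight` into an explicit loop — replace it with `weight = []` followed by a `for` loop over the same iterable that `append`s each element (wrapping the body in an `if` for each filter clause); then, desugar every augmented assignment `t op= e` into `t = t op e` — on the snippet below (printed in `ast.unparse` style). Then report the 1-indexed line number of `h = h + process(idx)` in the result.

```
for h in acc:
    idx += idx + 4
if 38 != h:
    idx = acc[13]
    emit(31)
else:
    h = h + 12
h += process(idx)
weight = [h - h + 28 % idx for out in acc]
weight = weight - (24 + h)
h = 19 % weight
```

8

Transformed code:
for h in acc:
    idx = idx + (idx + 4)
if 38 != h:
    idx = acc[13]
    emit(31)
else:
    h = h + 12
h = h + process(idx)
weight = []
for out in acc:
    weight.append(h - h + 28 % idx)
weight = weight - (24 + h)
h = 19 % weight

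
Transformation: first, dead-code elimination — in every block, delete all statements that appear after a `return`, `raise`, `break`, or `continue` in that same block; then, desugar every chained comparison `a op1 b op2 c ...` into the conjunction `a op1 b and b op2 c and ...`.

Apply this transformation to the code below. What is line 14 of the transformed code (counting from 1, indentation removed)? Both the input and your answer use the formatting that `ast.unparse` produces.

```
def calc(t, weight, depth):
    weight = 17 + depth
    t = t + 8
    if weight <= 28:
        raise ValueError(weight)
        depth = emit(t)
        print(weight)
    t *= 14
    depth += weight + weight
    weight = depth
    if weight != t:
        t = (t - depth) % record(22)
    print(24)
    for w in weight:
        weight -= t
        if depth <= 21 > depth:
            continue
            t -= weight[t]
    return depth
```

Transformed code:
def calc(t, weight, depth):
    weight = 17 + depth
    t = t + 8
    if weight <= 28:
        raise ValueError(weight)
    t *= 14
    depth += weight + weight
    weight = depth
    if weight != t:
        t = (t - depth) % record(22)
    print(24)
    for w in weight:
        weight -= t
        if depth <= 21 and 21 > depth:
            continue
    return depth

if depth <= 21 and 21 > depth:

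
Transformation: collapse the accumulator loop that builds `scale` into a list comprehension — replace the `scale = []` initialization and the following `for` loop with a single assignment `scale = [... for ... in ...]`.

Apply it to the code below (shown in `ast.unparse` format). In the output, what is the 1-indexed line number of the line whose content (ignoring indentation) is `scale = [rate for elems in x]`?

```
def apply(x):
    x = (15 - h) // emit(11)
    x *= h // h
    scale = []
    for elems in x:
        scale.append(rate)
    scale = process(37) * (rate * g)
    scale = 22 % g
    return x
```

Transformed code:
def apply(x):
    x = (15 - h) // emit(11)
    x *= h // h
    scale = [rate for elems in x]
    scale = process(37) * (rate * g)
    scale = 22 % g
    return x

4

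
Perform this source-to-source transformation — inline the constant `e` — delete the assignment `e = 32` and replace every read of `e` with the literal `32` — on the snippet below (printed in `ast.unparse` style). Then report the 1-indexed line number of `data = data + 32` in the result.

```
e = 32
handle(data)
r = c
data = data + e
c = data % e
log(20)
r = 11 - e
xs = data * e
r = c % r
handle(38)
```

3

Transformed code:
handle(data)
r = c
data = data + 32
c = data % 32
log(20)
r = 11 - 32
xs = data * 32
r = c % r
handle(38)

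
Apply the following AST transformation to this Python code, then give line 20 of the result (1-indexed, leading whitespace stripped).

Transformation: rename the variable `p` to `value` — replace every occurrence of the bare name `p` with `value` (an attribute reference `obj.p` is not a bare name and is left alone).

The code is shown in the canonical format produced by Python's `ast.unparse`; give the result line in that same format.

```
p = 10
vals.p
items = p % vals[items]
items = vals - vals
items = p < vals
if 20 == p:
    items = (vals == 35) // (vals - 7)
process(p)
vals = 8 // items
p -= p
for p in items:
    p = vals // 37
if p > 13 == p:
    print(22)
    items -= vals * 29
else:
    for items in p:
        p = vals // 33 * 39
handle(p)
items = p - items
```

items = value - items

Transformed code:
value = 10
vals.p
items = value % vals[items]
items = vals - vals
items = value < vals
if 20 == value:
    items = (vals == 35) // (vals - 7)
process(value)
vals = 8 // items
value -= value
for value in items:
    value = vals // 37
if value > 13 == value:
    print(22)
    items -= vals * 29
else:
    for items in value:
        value = vals // 33 * 39
handle(value)
items = value - items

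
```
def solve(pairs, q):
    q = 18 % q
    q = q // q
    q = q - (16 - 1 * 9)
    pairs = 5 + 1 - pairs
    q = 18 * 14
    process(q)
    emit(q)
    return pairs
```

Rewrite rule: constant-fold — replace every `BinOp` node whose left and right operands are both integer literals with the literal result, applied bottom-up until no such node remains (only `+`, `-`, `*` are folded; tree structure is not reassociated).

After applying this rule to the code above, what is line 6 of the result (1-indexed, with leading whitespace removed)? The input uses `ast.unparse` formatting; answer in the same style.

q = 252

Transformed code:
def solve(pairs, q):
    q = 18 % q
    q = q // q
    q = q - 7
    pairs = 6 - pairs
    q = 252
    process(q)
    emit(q)
    return pairs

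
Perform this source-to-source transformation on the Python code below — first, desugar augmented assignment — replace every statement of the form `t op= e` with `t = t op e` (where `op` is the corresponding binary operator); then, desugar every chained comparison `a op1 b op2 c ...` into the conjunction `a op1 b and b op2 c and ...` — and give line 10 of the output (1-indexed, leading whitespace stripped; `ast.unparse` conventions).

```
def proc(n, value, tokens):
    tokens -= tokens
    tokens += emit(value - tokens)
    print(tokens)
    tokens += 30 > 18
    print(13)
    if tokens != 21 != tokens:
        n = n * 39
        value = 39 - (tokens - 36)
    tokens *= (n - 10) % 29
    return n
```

Transformed code:
def proc(n, value, tokens):
    tokens = tokens - tokens
    tokens = tokens + emit(value - tokens)
    print(tokens)
    tokens = tokens + (30 > 18)
    print(13)
    if tokens != 21 and 21 != tokens:
        n = n * 39
        value = 39 - (tokens - 36)
    tokens = tokens * ((n - 10) % 29)
    return n

tokens = tokens * ((n - 10) % 29)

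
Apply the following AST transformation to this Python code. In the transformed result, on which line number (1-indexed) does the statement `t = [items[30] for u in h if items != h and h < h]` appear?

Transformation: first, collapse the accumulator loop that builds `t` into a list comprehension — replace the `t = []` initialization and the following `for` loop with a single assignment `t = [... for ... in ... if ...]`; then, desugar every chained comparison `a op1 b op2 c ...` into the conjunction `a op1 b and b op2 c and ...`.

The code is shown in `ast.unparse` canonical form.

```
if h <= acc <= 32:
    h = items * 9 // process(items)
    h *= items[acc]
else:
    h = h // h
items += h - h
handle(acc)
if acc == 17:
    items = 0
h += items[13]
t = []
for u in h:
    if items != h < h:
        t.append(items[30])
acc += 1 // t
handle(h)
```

Transformed code:
if h <= acc and acc <= 32:
    h = items * 9 // process(items)
    h *= items[acc]
else:
    h = h // h
items += h - h
handle(acc)
if acc == 17:
    items = 0
h += items[13]
t = [items[30] for u in h if items != h and h < h]
acc += 1 // t
handle(h)

11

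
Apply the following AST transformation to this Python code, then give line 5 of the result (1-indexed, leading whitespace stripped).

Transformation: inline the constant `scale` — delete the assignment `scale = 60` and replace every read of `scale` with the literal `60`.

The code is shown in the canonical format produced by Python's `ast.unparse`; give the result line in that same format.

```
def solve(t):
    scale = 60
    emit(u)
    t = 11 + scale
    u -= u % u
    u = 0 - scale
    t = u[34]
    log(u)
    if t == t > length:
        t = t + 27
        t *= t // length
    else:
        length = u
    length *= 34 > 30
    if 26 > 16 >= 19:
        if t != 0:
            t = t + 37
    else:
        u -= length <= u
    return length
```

u = 0 - 60

Transformed code:
def solve(t):
    emit(u)
    t = 11 + 60
    u -= u % u
    u = 0 - 60
    t = u[34]
    log(u)
    if t == t > length:
        t = t + 27
        t *= t // length
    else:
        length = u
    length *= 34 > 30
    if 26 > 16 >= 19:
        if t != 0:
            t = t + 37
    else:
        u -= length <= u
    return length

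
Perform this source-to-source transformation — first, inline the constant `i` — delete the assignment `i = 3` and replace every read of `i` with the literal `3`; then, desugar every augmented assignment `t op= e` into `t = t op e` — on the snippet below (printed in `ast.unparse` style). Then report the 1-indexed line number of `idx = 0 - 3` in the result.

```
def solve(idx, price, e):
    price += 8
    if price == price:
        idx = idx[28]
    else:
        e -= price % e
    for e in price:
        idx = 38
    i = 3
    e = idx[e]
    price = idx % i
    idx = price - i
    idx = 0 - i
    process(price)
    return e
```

Transformed code:
def solve(idx, price, e):
    price = price + 8
    if price == price:
        idx = idx[28]
    else:
        e = e - price % e
    for e in price:
        idx = 38
    e = idx[e]
    price = idx % 3
    idx = price - 3
    idx = 0 - 3
    process(price)
    return e

12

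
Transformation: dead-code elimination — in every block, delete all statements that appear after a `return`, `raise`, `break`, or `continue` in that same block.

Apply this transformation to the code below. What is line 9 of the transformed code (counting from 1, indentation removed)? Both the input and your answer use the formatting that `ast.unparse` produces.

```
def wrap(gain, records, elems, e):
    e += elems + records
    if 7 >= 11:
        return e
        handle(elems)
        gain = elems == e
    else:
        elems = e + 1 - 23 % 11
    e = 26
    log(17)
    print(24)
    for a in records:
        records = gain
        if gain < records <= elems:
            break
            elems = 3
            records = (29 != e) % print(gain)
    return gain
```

print(24)

Transformed code:
def wrap(gain, records, elems, e):
    e += elems + records
    if 7 >= 11:
        return e
    else:
        elems = e + 1 - 23 % 11
    e = 26
    log(17)
    print(24)
    for a in records:
        records = gain
        if gain < records <= elems:
            break
    return gain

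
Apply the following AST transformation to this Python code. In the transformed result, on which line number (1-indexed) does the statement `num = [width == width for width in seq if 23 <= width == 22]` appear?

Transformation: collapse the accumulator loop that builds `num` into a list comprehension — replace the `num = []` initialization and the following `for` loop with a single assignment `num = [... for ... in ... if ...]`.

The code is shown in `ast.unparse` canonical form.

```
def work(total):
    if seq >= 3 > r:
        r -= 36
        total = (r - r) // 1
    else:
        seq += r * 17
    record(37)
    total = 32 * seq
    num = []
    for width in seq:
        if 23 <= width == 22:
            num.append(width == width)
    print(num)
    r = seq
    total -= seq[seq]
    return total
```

9

Transformed code:
def work(total):
    if seq >= 3 > r:
        r -= 36
        total = (r - r) // 1
    else:
        seq += r * 17
    record(37)
    total = 32 * seq
    num = [width == width for width in seq if 23 <= width == 22]
    print(num)
    r = seq
    total -= seq[seq]
    return total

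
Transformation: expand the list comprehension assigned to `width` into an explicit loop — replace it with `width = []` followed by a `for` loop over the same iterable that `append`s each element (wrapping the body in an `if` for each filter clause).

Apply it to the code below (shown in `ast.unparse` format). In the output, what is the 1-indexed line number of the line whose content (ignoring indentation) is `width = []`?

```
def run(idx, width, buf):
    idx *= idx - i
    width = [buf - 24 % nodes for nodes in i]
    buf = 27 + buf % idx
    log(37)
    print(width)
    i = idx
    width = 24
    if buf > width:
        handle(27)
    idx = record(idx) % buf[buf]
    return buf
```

3

Transformed code:
def run(idx, width, buf):
    idx *= idx - i
    width = []
    for nodes in i:
        width.append(buf - 24 % nodes)
    buf = 27 + buf % idx
    log(37)
    print(width)
    i = idx
    width = 24
    if buf > width:
        handle(27)
    idx = record(idx) % buf[buf]
    return buf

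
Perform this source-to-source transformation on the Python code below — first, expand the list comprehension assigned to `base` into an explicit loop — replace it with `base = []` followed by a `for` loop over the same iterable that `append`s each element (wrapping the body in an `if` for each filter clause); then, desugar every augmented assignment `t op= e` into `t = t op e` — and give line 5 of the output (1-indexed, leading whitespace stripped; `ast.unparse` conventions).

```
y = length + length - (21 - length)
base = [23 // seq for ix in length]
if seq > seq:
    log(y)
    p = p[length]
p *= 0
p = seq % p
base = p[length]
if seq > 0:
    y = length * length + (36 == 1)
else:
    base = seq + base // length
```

Transformed code:
y = length + length - (21 - length)
base = []
for ix in length:
    base.append(23 // seq)
if seq > seq:
    log(y)
    p = p[length]
p = p * 0
p = seq % p
base = p[length]
if seq > 0:
    y = length * length + (36 == 1)
else:
    base = seq + base // length

if seq > seq:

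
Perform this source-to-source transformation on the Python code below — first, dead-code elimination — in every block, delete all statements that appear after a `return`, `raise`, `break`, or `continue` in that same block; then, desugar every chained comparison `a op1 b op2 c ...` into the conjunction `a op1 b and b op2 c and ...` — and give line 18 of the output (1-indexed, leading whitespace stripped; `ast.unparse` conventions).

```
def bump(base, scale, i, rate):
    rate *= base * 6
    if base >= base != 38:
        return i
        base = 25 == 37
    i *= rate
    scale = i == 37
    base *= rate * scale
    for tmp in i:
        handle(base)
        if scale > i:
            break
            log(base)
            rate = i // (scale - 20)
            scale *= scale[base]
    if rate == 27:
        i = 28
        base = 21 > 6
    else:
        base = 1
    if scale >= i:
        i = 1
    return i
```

i = 1

Transformed code:
def bump(base, scale, i, rate):
    rate *= base * 6
    if base >= base and base != 38:
        return i
    i *= rate
    scale = i == 37
    base *= rate * scale
    for tmp in i:
        handle(base)
        if scale > i:
            break
    if rate == 27:
        i = 28
        base = 21 > 6
    else:
        base = 1
    if scale >= i:
        i = 1
    return i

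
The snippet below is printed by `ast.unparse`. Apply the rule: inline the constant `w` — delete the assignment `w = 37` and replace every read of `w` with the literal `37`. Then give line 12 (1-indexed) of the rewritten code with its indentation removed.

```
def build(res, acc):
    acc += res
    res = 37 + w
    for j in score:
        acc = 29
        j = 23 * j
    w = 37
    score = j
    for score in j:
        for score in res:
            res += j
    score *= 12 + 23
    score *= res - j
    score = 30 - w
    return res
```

score *= res - j

Transformed code:
def build(res, acc):
    acc += res
    res = 37 + 37
    for j in score:
        acc = 29
        j = 23 * j
    score = j
    for score in j:
        for score in res:
            res += j
    score *= 12 + 23
    score *= res - j
    score = 30 - 37
    return res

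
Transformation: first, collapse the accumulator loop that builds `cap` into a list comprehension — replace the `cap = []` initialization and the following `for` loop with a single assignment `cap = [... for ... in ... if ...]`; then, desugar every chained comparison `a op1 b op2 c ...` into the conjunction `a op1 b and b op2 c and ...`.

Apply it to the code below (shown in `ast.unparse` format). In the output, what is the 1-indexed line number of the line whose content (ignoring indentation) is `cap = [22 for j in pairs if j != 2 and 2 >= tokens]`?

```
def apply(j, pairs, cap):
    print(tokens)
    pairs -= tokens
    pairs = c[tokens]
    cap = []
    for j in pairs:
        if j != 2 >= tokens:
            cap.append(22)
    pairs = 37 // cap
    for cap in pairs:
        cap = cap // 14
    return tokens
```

Transformed code:
def apply(j, pairs, cap):
    print(tokens)
    pairs -= tokens
    pairs = c[tokens]
    cap = [22 for j in pairs if j != 2 and 2 >= tokens]
    pairs = 37 // cap
    for cap in pairs:
        cap = cap // 14
    return tokens

5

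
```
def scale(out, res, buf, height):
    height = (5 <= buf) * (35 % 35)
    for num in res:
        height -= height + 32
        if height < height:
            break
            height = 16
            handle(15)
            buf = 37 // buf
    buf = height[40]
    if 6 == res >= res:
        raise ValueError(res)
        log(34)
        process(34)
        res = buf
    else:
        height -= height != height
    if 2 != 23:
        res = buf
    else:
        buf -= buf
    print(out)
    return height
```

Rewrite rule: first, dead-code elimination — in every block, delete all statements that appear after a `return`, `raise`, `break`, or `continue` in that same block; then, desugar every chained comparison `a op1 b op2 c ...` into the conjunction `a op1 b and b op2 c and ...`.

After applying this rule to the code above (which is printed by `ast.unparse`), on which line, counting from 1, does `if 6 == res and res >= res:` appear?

Transformed code:
def scale(out, res, buf, height):
    height = (5 <= buf) * (35 % 35)
    for num in res:
        height -= height + 32
        if height < height:
            break
    buf = height[40]
    if 6 == res and res >= res:
        raise ValueError(res)
    else:
        height -= height != height
    if 2 != 23:
        res = buf
    else:
        buf -= buf
    print(out)
    return height

8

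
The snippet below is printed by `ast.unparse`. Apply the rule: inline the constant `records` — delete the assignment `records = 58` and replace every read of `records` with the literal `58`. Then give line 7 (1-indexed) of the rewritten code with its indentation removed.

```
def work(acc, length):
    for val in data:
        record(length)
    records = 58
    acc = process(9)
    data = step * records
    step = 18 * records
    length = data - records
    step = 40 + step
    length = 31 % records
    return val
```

Transformed code:
def work(acc, length):
    for val in data:
        record(length)
    acc = process(9)
    data = step * 58
    step = 18 * 58
    length = data - 58
    step = 40 + step
    length = 31 % 58
    return val

length = data - 58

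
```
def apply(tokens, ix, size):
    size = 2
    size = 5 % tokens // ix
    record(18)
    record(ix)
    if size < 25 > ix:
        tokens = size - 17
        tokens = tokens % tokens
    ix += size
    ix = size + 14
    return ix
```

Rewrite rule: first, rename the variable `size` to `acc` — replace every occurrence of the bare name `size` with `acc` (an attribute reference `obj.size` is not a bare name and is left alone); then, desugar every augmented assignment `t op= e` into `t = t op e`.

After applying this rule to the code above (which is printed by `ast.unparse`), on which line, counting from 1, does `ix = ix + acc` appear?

9

Transformed code:
def apply(tokens, ix, acc):
    acc = 2
    acc = 5 % tokens // ix
    record(18)
    record(ix)
    if acc < 25 > ix:
        tokens = acc - 17
        tokens = tokens % tokens
    ix = ix + acc
    ix = acc + 14
    return ix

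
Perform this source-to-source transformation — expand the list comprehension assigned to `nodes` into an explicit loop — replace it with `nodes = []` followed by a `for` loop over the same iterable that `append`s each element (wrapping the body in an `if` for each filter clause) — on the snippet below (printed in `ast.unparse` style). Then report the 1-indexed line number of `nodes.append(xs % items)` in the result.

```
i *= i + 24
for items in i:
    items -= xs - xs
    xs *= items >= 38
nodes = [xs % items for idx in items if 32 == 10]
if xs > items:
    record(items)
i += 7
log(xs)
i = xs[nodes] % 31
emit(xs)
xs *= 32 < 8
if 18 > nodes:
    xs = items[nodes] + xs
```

8

Transformed code:
i *= i + 24
for items in i:
    items -= xs - xs
    xs *= items >= 38
nodes = []
for idx in items:
    if 32 == 10:
        nodes.append(xs % items)
if xs > items:
    record(items)
i += 7
log(xs)
i = xs[nodes] % 31
emit(xs)
xs *= 32 < 8
if 18 > nodes:
    xs = items[nodes] + xs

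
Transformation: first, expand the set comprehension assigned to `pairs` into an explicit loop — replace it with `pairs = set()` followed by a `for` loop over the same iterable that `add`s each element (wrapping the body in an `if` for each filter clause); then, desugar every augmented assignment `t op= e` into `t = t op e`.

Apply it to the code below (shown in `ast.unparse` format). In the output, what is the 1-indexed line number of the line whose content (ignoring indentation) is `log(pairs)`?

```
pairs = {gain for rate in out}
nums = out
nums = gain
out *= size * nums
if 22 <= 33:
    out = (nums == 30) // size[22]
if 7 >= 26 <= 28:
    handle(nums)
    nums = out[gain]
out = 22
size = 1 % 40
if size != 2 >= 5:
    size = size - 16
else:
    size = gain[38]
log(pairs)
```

18

Transformed code:
pairs = set()
for rate in out:
    pairs.add(gain)
nums = out
nums = gain
out = out * (size * nums)
if 22 <= 33:
    out = (nums == 30) // size[22]
if 7 >= 26 <= 28:
    handle(nums)
    nums = out[gain]
out = 22
size = 1 % 40
if size != 2 >= 5:
    size = size - 16
else:
    size = gain[38]
log(pairs)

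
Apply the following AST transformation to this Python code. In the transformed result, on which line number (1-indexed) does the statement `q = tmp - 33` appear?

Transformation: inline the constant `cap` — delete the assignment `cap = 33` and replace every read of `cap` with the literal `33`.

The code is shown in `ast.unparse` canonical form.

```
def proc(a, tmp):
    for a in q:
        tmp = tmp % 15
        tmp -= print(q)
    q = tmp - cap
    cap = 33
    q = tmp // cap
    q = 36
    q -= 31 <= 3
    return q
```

5

Transformed code:
def proc(a, tmp):
    for a in q:
        tmp = tmp % 15
        tmp -= print(q)
    q = tmp - 33
    q = tmp // 33
    q = 36
    q -= 31 <= 3
    return q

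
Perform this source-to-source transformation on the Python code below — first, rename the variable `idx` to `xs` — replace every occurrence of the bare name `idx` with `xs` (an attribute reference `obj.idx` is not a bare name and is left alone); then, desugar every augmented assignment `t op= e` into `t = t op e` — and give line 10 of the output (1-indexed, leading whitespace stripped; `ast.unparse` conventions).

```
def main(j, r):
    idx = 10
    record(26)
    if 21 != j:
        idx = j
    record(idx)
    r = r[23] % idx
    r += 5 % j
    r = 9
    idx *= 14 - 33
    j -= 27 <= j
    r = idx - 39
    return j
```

Transformed code:
def main(j, r):
    xs = 10
    record(26)
    if 21 != j:
        xs = j
    record(xs)
    r = r[23] % xs
    r = r + 5 % j
    r = 9
    xs = xs * (14 - 33)
    j = j - (27 <= j)
    r = xs - 39
    return j

xs = xs * (14 - 33)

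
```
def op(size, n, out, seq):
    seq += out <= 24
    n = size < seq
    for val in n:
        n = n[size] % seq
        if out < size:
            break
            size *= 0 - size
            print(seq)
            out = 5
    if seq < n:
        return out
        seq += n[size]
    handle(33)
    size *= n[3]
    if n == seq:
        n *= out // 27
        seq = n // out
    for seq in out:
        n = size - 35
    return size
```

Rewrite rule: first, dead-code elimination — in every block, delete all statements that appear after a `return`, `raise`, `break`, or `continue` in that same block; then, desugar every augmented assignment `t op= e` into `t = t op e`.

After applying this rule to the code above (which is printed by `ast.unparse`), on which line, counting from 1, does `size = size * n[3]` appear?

11

Transformed code:
def op(size, n, out, seq):
    seq = seq + (out <= 24)
    n = size < seq
    for val in n:
        n = n[size] % seq
        if out < size:
            break
    if seq < n:
        return out
    handle(33)
    size = size * n[3]
    if n == seq:
        n = n * (out // 27)
        seq = n // out
    for seq in out:
        n = size - 35
    return size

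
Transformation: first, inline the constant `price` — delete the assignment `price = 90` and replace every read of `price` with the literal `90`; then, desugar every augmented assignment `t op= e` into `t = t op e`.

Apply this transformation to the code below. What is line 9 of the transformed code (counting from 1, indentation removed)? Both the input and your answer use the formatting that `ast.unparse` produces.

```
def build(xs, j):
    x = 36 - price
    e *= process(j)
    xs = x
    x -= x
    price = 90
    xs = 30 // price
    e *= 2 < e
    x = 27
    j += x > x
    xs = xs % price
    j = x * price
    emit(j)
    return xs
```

Transformed code:
def build(xs, j):
    x = 36 - 90
    e = e * process(j)
    xs = x
    x = x - x
    xs = 30 // 90
    e = e * (2 < e)
    x = 27
    j = j + (x > x)
    xs = xs % 90
    j = x * 90
    emit(j)
    return xs

j = j + (x > x)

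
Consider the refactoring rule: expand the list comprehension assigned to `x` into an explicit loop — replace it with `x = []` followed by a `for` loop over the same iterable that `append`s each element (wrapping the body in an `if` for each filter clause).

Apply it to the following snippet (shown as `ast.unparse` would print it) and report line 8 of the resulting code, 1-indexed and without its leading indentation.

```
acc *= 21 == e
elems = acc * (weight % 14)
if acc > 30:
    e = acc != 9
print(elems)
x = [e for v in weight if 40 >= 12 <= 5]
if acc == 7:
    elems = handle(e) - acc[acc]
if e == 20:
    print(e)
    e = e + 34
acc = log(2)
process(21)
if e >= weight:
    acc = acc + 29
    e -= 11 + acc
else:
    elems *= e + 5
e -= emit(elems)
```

Transformed code:
acc *= 21 == e
elems = acc * (weight % 14)
if acc > 30:
    e = acc != 9
print(elems)
x = []
for v in weight:
    if 40 >= 12 <= 5:
        x.append(e)
if acc == 7:
    elems = handle(e) - acc[acc]
if e == 20:
    print(e)
    e = e + 34
acc = log(2)
process(21)
if e >= weight:
    acc = acc + 29
    e -= 11 + acc
else:
    elems *= e + 5
e -= emit(elems)

if 40 >= 12 <= 5:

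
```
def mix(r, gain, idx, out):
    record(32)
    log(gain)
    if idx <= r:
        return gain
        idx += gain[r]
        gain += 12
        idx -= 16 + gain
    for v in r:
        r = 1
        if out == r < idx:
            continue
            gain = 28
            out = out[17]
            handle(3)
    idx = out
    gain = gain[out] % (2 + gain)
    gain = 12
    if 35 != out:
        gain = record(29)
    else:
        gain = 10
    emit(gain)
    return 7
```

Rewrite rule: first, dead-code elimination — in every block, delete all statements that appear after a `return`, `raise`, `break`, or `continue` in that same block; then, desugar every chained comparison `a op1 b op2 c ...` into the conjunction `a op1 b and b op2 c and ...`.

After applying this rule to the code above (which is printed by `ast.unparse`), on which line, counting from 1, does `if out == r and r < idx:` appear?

Transformed code:
def mix(r, gain, idx, out):
    record(32)
    log(gain)
    if idx <= r:
        return gain
    for v in r:
        r = 1
        if out == r and r < idx:
            continue
    idx = out
    gain = gain[out] % (2 + gain)
    gain = 12
    if 35 != out:
        gain = record(29)
    else:
        gain = 10
    emit(gain)
    return 7

8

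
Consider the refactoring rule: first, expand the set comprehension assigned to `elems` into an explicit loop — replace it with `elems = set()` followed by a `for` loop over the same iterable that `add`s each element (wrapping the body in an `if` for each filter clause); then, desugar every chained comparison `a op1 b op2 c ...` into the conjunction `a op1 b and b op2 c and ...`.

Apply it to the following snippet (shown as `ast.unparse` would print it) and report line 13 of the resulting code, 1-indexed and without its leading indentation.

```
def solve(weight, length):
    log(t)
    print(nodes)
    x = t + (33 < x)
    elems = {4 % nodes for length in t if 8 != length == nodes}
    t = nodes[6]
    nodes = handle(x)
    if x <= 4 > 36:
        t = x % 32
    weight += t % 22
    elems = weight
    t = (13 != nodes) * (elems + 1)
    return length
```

Transformed code:
def solve(weight, length):
    log(t)
    print(nodes)
    x = t + (33 < x)
    elems = set()
    for length in t:
        if 8 != length and length == nodes:
            elems.add(4 % nodes)
    t = nodes[6]
    nodes = handle(x)
    if x <= 4 and 4 > 36:
        t = x % 32
    weight += t % 22
    elems = weight
    t = (13 != nodes) * (elems + 1)
    return length

weight += t % 22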